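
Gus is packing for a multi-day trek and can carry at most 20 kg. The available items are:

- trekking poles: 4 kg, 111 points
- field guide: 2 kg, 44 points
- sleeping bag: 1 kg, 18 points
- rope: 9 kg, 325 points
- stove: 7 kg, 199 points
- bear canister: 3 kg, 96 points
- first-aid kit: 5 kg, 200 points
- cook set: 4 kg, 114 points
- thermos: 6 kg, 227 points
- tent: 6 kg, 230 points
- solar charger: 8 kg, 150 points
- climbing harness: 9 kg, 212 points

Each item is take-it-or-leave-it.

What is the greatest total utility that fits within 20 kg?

Greedy by ratio would take bear canister + first-aid kit + thermos + tent: 20 kg used, total 753.
Replace bear canister and thermos with rope: the trade gains 2 net, giving 755 at 20 kg.
That's the maximum — no swap from here does better than 755.

755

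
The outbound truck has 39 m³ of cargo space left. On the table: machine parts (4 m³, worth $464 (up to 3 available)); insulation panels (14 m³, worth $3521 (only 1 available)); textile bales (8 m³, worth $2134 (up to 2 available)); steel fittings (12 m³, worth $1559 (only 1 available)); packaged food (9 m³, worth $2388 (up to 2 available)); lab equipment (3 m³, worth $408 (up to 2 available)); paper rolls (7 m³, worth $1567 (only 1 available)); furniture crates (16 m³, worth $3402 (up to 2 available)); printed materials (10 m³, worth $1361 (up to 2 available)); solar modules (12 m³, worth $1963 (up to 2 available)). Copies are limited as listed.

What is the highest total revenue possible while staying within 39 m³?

10177

By revenue per m³: textile bales 266.75, packaged food 265.33, insulation panels 251.50 lead.
Filling by ratio: 2×textile bales + 2×packaged food + lab equipment for 9452, with 2 m³ left unused.
The 12 m³ tied up in packaged food and lab equipment is better spent on insulation panels — total rises to 10177 (39 m³).
Nothing else within 39 m³ beats 10177.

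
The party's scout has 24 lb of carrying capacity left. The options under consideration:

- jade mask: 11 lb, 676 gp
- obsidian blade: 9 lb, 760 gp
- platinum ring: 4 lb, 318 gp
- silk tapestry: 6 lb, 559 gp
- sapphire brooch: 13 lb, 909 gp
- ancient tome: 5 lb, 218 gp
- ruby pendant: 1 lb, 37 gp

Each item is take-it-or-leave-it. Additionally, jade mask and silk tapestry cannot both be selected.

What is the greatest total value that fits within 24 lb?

Taking obsidian blade + platinum ring + silk tapestry + ancient tome: 24 lb used, 1855 in value.
An exhaustive check of the 128 subsets confirms 1855.

1855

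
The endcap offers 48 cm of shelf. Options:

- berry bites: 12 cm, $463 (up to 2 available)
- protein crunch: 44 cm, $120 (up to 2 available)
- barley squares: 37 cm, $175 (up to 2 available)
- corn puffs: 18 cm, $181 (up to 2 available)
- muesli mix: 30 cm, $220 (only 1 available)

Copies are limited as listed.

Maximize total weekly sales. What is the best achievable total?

1107

Best packing: 2×berry bites + corn puffs — 42 cm, 1107 total.
Nothing else within 48 cm beats 1107.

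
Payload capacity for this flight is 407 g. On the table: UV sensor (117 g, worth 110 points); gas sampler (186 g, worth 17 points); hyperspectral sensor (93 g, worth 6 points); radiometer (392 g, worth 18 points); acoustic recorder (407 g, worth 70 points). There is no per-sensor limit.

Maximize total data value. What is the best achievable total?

By data value per g: UV sensor 0.94, acoustic recorder 0.17, gas sampler 0.09, hyperspectral sensor 0.06 lead.
3×UV sensor uses 351 of the 407 g and totals 330.
Nothing else within 407 g beats 330.

330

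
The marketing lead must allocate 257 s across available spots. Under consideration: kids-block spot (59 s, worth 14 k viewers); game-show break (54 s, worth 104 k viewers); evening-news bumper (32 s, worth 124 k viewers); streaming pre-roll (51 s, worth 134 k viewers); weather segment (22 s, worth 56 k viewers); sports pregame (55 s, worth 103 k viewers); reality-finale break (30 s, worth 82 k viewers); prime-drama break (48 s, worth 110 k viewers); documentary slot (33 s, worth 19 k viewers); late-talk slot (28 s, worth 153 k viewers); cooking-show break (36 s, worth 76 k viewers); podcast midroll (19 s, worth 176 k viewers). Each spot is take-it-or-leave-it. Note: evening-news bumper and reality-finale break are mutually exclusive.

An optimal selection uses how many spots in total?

7

Optimal total is 857.
For example game-show break + evening-news bumper + streaming pre-roll + weather segment + prime-drama break + late-talk slot + podcast midroll achieves it, using 254 s.
All optima have 7 spots.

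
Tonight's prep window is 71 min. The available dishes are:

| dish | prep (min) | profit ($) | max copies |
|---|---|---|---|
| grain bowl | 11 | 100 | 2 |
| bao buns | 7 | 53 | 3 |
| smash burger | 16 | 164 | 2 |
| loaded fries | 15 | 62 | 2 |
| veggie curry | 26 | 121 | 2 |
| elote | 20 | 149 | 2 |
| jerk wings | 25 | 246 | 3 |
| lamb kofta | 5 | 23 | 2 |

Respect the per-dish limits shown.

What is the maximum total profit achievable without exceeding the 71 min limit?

680

Density check — smash burger 10.25, jerk wings 9.84, grain bowl 9.09, bao buns 7.57 are the best per min.
Greedy by ratio would take grain bowl + 2×smash burger + jerk wings: 68 min used, total 674.
The 11 min tied up in grain bowl is better spent on 2×bao buns — total rises to 680 (71 min).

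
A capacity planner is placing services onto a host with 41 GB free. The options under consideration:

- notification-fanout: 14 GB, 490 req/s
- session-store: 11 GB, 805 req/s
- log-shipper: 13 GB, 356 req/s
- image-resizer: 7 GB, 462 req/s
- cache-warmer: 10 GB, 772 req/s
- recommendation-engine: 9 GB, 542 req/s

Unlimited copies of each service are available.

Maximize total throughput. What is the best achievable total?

3121

Ranking by ratio (throughput/GB): cache-warmer 77.20, session-store 73.18, image-resizer 66.00.
A density-first pass picks 4×cache-warmer — 3088 at 40 GB.
Replace cache-warmer with session-store: the trade gains 33 net, giving 3121 at 41 GB.
Nothing else within 41 GB beats 3121.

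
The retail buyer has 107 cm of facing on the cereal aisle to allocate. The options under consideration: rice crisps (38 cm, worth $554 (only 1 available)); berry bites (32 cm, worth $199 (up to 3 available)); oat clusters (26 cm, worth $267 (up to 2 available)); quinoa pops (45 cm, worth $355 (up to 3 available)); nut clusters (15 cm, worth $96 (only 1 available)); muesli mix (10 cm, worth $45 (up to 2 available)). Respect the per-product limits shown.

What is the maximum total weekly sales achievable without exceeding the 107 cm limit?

1184

Best packing: rice crisps + 2×oat clusters + nut clusters — 105 cm, 1184 total.
Nothing else within 107 cm beats 1184.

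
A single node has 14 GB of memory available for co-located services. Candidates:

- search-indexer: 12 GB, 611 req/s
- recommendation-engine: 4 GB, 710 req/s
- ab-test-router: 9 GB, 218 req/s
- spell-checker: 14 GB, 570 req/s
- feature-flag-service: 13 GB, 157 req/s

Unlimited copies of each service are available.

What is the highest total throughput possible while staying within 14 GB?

By throughput per GB: recommendation-engine 177.50, search-indexer 50.92, spell-checker 40.71 lead.
3×recommendation-engine uses 12 of the 14 GB and totals 2130.
Nothing else within 14 GB beats 2130.

2130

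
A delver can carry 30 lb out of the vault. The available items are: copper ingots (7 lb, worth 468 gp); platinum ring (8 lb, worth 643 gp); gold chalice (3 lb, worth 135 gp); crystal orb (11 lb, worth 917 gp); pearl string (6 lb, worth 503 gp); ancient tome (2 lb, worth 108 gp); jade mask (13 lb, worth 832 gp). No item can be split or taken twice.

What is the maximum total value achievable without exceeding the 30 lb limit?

Density check — pearl string 83.83, crystal orb 83.36, platinum ring 80.38 are the best per lb.
Platinum ring + gold chalice + crystal orb + pearl string + ancient tome uses 30 of the 30 lb and totals 2306.
Runner-up crystal orb + pearl string + jade mask tops out at 2252.

2306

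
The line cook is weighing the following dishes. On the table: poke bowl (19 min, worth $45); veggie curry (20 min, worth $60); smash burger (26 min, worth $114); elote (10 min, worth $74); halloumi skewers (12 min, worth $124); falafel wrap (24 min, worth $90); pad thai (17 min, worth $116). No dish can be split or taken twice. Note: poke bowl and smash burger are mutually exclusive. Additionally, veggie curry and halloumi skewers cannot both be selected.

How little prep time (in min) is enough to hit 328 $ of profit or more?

Need the lightest bundle worth ≥ 328.
halloumi skewers + falafel wrap + pad thai reaches 330 using 53 min.
No combination under 53 min hits 328.

53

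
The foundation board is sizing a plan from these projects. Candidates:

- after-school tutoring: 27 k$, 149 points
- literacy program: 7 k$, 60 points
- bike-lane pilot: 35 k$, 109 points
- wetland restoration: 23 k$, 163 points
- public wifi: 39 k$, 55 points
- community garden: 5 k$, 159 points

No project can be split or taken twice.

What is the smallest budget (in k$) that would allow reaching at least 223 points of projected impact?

28

Look for the lowest-budget combination reaching 223.
wetland restoration + community garden reaches 322 using 28 k$.
No combination under 28 k$ hits 223.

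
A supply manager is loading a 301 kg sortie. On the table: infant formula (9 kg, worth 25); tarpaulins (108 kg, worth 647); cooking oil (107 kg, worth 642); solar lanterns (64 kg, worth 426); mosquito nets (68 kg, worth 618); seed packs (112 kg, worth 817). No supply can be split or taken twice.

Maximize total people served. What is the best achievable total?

2107

By people served per kg: mosquito nets 9.09, seed packs 7.29, solar lanterns 6.66 lead.
Greedy by ratio would take infant formula + solar lanterns + mosquito nets + seed packs: 253 kg used, total 1886.
The 64 kg tied up in solar lanterns is better spent on tarpaulins — total rises to 2107 (297 kg).
The spare 4 kg is too small for any remaining supply, and no exchange beats 2107.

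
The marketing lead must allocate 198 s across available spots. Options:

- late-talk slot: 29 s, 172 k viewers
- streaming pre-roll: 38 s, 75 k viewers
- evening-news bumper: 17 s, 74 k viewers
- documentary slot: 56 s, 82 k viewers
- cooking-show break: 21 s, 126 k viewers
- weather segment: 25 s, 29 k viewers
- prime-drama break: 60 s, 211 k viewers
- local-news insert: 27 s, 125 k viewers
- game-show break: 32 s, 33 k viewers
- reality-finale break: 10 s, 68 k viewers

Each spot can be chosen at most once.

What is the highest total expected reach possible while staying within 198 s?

A density-first pass picks late-talk slot + evening-news bumper + cooking-show break + weather segment + prime-drama break + local-news insert + reality-finale break — 805 at 189 s.
Replace weather segment with game-show break: the trade gains 4 net, giving 809 at 196 s.

809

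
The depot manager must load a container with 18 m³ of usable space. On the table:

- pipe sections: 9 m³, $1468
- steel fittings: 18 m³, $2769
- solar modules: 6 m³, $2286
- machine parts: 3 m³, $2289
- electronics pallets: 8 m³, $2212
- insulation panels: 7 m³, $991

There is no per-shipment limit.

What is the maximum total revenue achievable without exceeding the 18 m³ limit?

13734

6×machine parts uses 18 of the 18 m³ and totals 13734.
No other feasible combination exceeds 13734.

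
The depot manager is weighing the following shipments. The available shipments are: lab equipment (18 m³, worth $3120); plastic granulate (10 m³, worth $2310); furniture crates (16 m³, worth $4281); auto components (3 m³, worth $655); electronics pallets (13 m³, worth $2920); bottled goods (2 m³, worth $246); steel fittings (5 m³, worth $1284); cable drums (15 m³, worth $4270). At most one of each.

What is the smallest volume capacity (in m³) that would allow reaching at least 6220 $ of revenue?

Minimise m³ subject to total revenue ≥ 6220.
furniture crates + auto components + steel fittings reaches 6220 using 24 m³.
Any bundle with less than 24 m³ falls short of 6220.

24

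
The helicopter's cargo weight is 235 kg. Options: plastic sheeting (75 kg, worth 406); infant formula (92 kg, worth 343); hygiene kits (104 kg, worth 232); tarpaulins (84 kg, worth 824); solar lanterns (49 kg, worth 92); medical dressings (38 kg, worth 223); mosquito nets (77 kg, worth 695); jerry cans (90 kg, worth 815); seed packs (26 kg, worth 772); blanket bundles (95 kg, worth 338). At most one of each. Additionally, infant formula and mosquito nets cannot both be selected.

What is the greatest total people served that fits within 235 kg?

Ranking by ratio (people served/kg): seed packs 29.69, tarpaulins 9.81, jerry cans 9.06, mosquito nets 9.03.
Taking the top-ratio supplies first gives tarpaulins + jerry cans + seed packs for 2411 (200 kg).
Dropping jerry cans frees 90 kg; slotting in medical dressings + mosquito nets (115 kg) lifts the total to 2514 at 225 kg.
The closest alternative, medical dressings + mosquito nets + jerry cans + seed packs, reaches only 2505.

2514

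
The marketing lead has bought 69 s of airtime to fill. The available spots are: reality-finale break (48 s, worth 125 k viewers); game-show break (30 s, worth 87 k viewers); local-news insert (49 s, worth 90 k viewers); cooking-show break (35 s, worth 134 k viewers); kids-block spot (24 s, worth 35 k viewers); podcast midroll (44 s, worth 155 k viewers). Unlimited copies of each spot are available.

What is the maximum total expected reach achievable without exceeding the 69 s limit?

Taking game-show break + cooking-show break: 65 s used, 221 in expected reach.
No other feasible combination exceeds 221.

221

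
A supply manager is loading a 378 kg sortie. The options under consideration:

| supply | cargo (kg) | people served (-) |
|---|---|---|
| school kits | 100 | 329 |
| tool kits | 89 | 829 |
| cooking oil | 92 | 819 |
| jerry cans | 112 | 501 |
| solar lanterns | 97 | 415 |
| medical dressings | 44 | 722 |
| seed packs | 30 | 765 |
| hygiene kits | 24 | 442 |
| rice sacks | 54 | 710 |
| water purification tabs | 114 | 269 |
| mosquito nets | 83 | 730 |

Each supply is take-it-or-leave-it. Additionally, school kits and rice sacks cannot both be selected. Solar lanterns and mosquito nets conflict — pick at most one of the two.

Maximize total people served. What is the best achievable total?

By people served per kg: seed packs 25.50, hygiene kits 18.42, medical dressings 16.41 lead.
Taking the top-ratio supplies first gives tool kits + cooking oil + medical dressings + seed packs + hygiene kits + rice sacks for 4287 (333 kg).
Replace rice sacks with mosquito nets: the trade gains 20 net, giving 4307 at 362 kg.

4307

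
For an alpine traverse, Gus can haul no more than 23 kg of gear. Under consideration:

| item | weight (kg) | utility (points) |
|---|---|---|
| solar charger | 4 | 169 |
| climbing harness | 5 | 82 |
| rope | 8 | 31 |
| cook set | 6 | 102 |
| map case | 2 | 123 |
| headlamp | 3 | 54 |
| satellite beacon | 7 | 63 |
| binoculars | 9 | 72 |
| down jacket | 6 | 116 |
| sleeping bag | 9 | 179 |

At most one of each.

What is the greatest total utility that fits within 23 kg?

607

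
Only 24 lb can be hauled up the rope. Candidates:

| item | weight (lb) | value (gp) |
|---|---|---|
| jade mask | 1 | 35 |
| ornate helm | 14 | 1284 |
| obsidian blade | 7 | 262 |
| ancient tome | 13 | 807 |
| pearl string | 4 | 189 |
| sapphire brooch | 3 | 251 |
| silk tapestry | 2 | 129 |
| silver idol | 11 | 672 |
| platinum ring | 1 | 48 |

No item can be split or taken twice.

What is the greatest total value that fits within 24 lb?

Density check — ornate helm 91.71, sapphire brooch 83.67, silk tapestry 64.50 are the best per lb.
Taking ornate helm + pearl string + sapphire brooch + silk tapestry + platinum ring: 24 lb used, 1901 in value.

1901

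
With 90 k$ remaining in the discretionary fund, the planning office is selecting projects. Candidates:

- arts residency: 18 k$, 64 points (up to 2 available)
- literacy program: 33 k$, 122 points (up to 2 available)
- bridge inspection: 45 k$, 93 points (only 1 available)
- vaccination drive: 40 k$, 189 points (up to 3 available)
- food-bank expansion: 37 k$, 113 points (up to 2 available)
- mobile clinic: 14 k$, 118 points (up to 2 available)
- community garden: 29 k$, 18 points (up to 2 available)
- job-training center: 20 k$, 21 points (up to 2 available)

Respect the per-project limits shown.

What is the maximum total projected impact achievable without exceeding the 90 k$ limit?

489

Taking arts residency + vaccination drive + 2×mobile clinic: 86 k$ used, 489 in projected impact.
The spare 4 k$ is too small for any remaining project, and no exchange beats 489.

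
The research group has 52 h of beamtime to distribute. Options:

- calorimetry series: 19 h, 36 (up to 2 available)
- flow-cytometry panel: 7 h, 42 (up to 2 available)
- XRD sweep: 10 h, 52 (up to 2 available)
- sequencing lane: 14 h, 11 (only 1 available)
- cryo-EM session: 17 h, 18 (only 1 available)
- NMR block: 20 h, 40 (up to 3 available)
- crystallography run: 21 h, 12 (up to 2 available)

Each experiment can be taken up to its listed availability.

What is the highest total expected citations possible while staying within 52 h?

206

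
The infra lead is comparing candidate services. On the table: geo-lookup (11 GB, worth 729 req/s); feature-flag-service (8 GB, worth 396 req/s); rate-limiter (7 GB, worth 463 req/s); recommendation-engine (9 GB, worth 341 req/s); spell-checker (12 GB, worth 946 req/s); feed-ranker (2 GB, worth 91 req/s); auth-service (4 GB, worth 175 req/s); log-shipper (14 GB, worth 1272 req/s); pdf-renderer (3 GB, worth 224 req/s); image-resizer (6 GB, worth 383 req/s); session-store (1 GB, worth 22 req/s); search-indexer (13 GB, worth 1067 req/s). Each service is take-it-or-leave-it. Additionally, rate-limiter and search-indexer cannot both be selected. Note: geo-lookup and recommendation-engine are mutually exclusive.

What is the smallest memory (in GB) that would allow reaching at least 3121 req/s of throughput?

Need the lightest bundle worth ≥ 3121.
spell-checker + log-shipper + search-indexer reaches 3285 using 39 GB.
No combination under 39 GB hits 3121.

39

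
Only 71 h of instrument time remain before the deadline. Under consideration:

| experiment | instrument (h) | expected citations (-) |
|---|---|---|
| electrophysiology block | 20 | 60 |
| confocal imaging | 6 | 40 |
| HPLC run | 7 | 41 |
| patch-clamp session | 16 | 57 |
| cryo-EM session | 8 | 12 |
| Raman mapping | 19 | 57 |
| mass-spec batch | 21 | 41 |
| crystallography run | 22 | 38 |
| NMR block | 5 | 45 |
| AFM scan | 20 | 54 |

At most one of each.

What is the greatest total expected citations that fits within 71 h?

260

Filling by ratio: electrophysiology block + confocal imaging + HPLC run + patch-clamp session + cryo-EM session + NMR block for 255, with 9 h left unused.
Replace confocal imaging and cryo-EM session with Raman mapping: the trade gains 5 net, giving 260 at 67 h.
The closest alternative, electrophysiology block + confocal imaging + patch-clamp session + Raman mapping + NMR block, reaches only 259.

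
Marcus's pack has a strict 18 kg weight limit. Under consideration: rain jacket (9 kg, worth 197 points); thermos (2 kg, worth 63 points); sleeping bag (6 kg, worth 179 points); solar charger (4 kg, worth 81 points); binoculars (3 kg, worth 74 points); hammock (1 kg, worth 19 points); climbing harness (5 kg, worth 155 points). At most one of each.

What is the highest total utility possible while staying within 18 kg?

497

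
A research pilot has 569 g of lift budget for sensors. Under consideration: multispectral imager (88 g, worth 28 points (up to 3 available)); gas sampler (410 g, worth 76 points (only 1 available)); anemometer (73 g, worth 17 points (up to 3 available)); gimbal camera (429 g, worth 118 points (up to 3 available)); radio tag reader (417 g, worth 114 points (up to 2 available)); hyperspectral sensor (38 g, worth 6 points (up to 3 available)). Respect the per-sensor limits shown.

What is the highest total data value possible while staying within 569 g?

152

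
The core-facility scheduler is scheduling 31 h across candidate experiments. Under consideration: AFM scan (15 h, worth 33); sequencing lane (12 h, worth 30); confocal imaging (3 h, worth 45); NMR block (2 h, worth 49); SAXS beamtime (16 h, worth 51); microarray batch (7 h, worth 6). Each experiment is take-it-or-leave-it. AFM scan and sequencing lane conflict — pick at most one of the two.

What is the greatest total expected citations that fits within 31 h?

Density check — NMR block 24.50, confocal imaging 15.00, SAXS beamtime 3.19 are the best per h.
Taking confocal imaging + NMR block + SAXS beamtime + microarray batch: 28 h used, 151 in expected citations.

151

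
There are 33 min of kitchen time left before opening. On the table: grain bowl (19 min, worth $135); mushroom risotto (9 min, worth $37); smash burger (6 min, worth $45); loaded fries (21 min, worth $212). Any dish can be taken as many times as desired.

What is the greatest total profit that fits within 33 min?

Ranking by ratio (profit/min): loaded fries 10.10, smash burger 7.50, grain bowl 7.11, mushroom risotto 4.11.
The ratio ordering already packs tightly: 2×smash burger + loaded fries, 33 min, 302.

302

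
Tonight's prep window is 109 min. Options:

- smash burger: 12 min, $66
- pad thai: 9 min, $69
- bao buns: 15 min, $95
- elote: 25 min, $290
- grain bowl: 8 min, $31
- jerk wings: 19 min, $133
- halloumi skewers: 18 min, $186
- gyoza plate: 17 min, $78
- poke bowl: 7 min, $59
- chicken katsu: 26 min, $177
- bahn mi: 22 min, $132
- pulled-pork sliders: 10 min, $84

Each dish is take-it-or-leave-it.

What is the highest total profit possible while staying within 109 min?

939

By profit per min: elote 11.60, halloumi skewers 10.33, poke bowl 8.43, pulled-pork sliders 8.40 lead.
A density-first pass picks pad thai + bao buns + elote + jerk wings + halloumi skewers + poke bowl + pulled-pork sliders — 916 at 103 min.
The 22 min tied up in bao buns and poke bowl is better spent on chicken katsu — total rises to 939 (107 min).
The closest alternative, smash burger + pad thai + elote + halloumi skewers + poke bowl + chicken katsu + pulled-pork sliders, reaches only 931.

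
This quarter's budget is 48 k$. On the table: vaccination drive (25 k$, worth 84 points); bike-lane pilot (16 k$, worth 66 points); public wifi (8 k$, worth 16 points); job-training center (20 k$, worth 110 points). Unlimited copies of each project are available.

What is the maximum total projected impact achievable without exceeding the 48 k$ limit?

236

Ranking by ratio (projected impact/k$): job-training center 5.50, bike-lane pilot 4.12, vaccination drive 3.36, public wifi 2.00.
Best packing: public wifi + 2×job-training center — 48 k$, 236 total.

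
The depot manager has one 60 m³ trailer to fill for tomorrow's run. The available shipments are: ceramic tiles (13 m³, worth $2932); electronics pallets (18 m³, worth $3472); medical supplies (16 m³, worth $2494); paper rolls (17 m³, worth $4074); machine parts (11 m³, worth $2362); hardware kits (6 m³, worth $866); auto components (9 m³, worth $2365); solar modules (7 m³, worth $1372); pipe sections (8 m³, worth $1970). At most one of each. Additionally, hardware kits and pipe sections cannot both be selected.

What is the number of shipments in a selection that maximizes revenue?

Optimal total is 13703.
One optimal bundle: ceramic tiles + paper rolls + machine parts + auto components + pipe sections (58 m³).
All optima have 5 shipments.

5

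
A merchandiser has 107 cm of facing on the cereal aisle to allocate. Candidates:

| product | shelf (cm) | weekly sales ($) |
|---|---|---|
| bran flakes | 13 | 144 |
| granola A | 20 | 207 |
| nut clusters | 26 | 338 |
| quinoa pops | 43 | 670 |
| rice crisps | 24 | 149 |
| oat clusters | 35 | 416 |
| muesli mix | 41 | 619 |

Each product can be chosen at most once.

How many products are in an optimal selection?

The maximum weekly sales within 107 cm is 1496.
One optimal bundle: granola A + quinoa pops + muesli mix (104 cm).
All optima have 3 products.

3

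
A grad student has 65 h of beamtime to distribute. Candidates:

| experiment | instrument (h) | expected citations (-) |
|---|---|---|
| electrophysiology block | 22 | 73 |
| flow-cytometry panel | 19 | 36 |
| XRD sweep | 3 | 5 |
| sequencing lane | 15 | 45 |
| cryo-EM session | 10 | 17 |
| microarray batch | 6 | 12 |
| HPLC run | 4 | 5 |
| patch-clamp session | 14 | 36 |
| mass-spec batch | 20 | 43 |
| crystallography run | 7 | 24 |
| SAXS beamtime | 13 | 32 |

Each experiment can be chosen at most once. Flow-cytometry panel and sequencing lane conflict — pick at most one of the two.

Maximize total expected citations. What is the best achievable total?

Density check — crystallography run 3.43, electrophysiology block 3.32, sequencing lane 3.00, patch-clamp session 2.57 are the best per h.
The ratio ordering already packs tightly: electrophysiology block + sequencing lane + microarray batch + patch-clamp session + crystallography run, 64 h, 190.
An exhaustive check of the 2048 subsets confirms 190.

190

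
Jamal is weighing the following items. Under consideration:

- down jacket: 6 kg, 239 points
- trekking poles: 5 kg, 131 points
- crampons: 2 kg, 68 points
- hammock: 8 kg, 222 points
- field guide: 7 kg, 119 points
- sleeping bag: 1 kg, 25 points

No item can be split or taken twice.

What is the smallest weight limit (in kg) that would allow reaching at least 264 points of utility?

7

Minimise kg subject to total utility ≥ 264.
down jacket + sleeping bag: 264 utility at 7 kg.
No combination under 7 kg hits 264.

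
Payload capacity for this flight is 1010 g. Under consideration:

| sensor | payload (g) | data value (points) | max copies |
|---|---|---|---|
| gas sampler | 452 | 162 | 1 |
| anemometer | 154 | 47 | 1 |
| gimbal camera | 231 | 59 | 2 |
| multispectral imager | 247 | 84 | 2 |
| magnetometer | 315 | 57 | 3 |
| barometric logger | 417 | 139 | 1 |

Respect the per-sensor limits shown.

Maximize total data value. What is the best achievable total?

330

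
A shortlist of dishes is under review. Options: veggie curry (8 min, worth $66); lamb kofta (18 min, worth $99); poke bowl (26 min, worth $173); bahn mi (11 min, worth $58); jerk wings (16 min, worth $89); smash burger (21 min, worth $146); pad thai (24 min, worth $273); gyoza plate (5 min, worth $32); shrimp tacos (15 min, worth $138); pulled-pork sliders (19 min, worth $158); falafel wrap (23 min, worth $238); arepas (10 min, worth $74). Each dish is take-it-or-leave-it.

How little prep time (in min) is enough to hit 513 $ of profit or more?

Minimise min subject to total profit ≥ 513.
Taking pad thai + gyoza plate + falafel wrap gives 543 (≥ 513) for 52 min.
No combination under 52 min hits 513.

52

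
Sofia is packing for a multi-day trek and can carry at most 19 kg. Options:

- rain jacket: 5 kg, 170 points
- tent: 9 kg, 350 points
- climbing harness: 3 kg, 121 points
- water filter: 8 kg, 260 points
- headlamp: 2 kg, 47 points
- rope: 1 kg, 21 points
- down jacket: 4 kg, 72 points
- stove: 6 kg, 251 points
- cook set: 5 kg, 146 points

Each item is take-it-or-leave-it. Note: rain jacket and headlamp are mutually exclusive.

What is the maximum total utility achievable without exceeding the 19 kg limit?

Ranking by ratio (utility/kg): stove 41.83, climbing harness 40.33, tent 38.89, rain jacket 34.00.
Tent + climbing harness + rope + stove uses 19 of the 19 kg and totals 743.
Nothing else feasible within 19 kg beats 743.

743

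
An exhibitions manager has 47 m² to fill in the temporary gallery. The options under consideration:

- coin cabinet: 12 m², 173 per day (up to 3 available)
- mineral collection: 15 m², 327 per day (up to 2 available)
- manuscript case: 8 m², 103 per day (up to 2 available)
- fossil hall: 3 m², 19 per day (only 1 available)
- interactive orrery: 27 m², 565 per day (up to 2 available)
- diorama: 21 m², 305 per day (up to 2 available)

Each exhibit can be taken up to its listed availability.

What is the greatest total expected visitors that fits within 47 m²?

A density-first pass picks coin cabinet + 2×mineral collection + fossil hall — 846 at 45 m².
Dropping coin cabinet and mineral collection frees 27 m²; slotting in interactive orrery (27 m²) lifts the total to 911 at 45 m².

911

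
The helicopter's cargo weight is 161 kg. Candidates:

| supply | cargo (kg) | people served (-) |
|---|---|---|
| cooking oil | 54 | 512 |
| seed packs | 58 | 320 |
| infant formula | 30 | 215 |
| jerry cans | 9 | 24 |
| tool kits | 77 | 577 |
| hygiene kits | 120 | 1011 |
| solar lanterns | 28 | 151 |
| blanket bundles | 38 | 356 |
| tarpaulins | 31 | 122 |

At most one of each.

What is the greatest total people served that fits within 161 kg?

1367

Greedy by ratio would take cooking oil + infant formula + jerry cans + solar lanterns + blanket bundles: 159 kg used, total 1258.
But hygiene kits + blanket bundles fits in 158 kg and reaches 1367.
The closest alternative, cooking oil + infant formula + tool kits, reaches only 1304.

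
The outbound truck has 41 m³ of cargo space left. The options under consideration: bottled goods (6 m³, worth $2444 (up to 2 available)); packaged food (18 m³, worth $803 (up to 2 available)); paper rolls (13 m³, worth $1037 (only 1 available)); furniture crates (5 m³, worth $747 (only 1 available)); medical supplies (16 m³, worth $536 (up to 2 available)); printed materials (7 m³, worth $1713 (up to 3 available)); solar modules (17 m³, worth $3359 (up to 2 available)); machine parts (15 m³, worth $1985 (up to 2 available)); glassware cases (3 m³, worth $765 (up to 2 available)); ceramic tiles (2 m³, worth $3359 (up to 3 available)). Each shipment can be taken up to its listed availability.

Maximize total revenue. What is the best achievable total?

20104

A density-first pass picks 2×bottled goods + 2×printed materials + 2×glassware cases + 3×ceramic tiles — 19921 at 38 m³.
Dropping 2×glassware cases frees 6 m³; slotting in printed materials (7 m³) lifts the total to 20104 at 39 m³.
The spare 2 m³ is too small for any remaining shipment, and no exchange beats 20104.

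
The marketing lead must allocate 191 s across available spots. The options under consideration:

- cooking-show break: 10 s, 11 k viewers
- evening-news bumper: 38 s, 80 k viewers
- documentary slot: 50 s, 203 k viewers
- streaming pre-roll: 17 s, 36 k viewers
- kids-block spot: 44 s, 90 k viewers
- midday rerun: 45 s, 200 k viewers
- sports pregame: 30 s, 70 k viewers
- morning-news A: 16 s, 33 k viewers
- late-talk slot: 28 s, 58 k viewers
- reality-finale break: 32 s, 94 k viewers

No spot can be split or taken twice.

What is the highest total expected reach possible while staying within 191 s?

Taking documentary slot + streaming pre-roll + midday rerun + sports pregame + morning-news A + reality-finale break: 190 s used, 636 in expected reach.
The spare 1 s is too small for any remaining spot, and no exchange beats 636.

636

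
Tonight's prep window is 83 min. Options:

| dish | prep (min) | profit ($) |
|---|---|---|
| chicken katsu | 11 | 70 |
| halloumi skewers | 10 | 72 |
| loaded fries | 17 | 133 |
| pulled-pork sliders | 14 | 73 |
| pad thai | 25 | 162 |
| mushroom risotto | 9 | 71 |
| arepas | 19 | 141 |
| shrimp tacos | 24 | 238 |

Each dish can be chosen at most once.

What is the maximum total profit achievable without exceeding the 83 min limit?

656

By profit per min: shrimp tacos 9.92, mushroom risotto 7.89, loaded fries 7.82, arepas 7.42 lead.
The ratio heuristic lands on halloumi skewers + loaded fries + mushroom risotto + arepas + shrimp tacos (655) but leaves 4 min idle.
Dropping halloumi skewers frees 10 min; slotting in pulled-pork sliders (14 min) lifts the total to 656 at 83 min.
Nothing else within 83 min beats 656.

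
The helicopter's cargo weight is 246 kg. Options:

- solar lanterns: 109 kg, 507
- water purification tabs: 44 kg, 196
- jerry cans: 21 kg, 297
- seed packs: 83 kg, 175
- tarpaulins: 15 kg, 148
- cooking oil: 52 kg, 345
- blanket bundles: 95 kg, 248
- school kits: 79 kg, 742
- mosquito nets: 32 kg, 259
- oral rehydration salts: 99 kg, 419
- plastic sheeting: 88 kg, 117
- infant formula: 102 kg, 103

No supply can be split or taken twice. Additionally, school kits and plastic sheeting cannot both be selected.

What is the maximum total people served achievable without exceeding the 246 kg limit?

1987

By people served per kg: jerry cans 14.14, tarpaulins 9.87, school kits 9.39 lead.
Taking water purification tabs + jerry cans + tarpaulins + cooking oil + school kits + mosquito nets: 243 kg used, 1987 in people served.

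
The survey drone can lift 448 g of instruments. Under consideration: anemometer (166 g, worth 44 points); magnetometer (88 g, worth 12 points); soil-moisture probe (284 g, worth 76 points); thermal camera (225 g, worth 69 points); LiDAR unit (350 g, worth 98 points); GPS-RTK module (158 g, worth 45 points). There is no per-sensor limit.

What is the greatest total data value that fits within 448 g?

121

Greedy by ratio would take thermal camera + GPS-RTK module: 383 g used, total 114.
The 225 g tied up in thermal camera is better spent on soil-moisture probe — total rises to 121 (442 g).
Nothing else within 448 g beats 121.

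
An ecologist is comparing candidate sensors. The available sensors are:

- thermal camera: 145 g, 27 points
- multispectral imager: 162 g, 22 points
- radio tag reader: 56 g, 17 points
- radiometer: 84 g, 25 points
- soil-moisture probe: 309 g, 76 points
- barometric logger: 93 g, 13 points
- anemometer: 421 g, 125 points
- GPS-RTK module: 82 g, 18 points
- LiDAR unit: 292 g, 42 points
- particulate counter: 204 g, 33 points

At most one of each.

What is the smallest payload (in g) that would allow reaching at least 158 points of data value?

Minimise g subject to total data value ≥ 158.
radio tag reader + anemometer + GPS-RTK module: 160 data value at 559 g.
No combination under 559 g hits 158.

559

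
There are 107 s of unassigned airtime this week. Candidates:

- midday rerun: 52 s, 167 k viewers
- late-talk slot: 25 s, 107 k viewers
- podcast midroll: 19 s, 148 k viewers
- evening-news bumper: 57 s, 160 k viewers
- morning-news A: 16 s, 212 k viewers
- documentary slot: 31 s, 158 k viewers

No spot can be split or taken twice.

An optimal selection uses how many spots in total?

The maximum expected reach within 107 s is 625.
For example late-talk slot + podcast midroll + morning-news A + documentary slot achieves it, using 91 s.
Any selection reaching 625 contains exactly 4 spots.

4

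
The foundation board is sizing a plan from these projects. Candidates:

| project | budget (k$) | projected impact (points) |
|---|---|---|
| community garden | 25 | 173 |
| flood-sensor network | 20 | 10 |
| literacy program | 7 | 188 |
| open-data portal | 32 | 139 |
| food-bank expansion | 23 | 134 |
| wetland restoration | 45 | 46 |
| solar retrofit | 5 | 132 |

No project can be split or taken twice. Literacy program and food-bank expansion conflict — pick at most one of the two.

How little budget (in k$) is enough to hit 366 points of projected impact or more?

37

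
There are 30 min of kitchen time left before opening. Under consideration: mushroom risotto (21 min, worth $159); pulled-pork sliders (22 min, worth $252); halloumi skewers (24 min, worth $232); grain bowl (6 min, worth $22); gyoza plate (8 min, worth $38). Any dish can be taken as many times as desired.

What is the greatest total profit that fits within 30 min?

Best packing: pulled-pork sliders + gyoza plate — 30 min, 290 total.
No other feasible combination exceeds 290.

290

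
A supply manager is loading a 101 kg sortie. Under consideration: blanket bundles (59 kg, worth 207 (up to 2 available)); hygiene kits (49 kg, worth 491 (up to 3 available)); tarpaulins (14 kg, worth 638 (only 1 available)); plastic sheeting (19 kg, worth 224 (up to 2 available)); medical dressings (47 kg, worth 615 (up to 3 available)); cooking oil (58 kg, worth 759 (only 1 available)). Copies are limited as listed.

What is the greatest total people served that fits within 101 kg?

Filling by ratio: tarpaulins + plastic sheeting + cooking oil for 1621, with 10 kg left unused.
Dropping cooking oil frees 58 kg; slotting in plastic sheeting + medical dressings (66 kg) lifts the total to 1701 at 99 kg.

1701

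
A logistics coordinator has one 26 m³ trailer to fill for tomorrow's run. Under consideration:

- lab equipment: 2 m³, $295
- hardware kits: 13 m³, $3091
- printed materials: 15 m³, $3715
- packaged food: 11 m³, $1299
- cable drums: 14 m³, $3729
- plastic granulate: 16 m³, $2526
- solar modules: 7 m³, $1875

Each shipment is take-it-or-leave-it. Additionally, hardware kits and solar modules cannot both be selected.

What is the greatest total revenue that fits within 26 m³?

Density check — solar modules 267.86, cable drums 266.36, printed materials 247.67 are the best per m³.
Lab equipment + cable drums + solar modules uses 23 of the 26 m³ and totals 5899.
Next best is lab equipment + printed materials + solar modules at 5885 (24 m³) — short by 14.

5899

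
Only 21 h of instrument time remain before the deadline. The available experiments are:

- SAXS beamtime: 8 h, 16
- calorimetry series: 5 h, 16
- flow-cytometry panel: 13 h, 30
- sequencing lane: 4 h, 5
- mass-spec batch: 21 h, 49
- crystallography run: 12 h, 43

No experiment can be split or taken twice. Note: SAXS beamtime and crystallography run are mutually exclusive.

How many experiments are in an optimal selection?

3

Best achievable expected citations is 64.
For example calorimetry series + sequencing lane + crystallography run achieves it, using 21 h.
All optima have 3 experiments.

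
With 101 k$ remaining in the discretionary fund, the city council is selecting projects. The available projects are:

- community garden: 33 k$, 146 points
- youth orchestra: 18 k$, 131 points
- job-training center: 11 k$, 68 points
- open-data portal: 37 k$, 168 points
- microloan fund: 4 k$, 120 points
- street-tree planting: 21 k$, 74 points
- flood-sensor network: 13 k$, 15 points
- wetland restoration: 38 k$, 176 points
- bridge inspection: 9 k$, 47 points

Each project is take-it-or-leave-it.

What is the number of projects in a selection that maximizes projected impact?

Optimal total is 616.
One optimal bundle: youth orchestra + job-training center + microloan fund + street-tree planting + wetland restoration + bridge inspection (101 k$).
Every optimal selection uses 6 projects.

6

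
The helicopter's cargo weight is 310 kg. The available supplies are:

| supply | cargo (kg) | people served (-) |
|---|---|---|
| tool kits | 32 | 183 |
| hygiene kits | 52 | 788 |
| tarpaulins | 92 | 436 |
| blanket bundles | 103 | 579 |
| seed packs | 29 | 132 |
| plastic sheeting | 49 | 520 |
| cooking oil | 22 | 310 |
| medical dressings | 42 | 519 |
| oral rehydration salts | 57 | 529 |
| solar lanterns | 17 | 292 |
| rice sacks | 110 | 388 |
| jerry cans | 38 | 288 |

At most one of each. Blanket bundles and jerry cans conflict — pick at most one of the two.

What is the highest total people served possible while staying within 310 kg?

Taking tool kits + hygiene kits + plastic sheeting + cooking oil + medical dressings + oral rehydration salts + solar lanterns + jerry cans: 309 kg used, 3429 in people served.
The closest alternative, hygiene kits + seed packs + plastic sheeting + cooking oil + medical dressings + oral rehydration salts + solar lanterns + jerry cans, reaches only 3378.

3429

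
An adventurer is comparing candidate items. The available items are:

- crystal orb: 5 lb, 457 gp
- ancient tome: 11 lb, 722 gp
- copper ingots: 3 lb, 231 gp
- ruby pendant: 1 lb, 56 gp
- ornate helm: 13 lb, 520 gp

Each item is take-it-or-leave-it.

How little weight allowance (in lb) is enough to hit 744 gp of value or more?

Look for the lowest-weight combination reaching 744.
crystal orb + copper ingots + ruby pendant reaches 744 using 9 lb.
Below 9 lb the best achievable stays under 744.

9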